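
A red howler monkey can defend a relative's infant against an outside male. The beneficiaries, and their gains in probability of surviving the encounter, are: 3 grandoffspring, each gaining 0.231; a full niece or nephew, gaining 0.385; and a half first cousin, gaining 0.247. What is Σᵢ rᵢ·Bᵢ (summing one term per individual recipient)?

r to a grandoffspring = 1/4 (two parent–offspring links: r = (1/2)^2 = 1/4).
r to a full niece or nephew = 1/4 (full aunt/uncle↔niece/nephew: two paths of length 3 through the shared grandparent pair: r = 2·(1/2)^3 = 1/4).
r to a half first cousin = 0.0625 (half first cousins share one grandparent — one path of length 4: r = (1/2)^4 = 1/16).
Summing one r·B term per recipient: 3·0.25·0.231 + 1·0.25·0.385 + 1·0.0625·0.247 = 0.2849375.

0.2849375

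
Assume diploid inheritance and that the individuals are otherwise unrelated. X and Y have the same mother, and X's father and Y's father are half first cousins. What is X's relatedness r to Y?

0.265625

With two independent routes of shared ancestry, r is the sum of the two contributions.
X and Y are related in two ways: half-sibs through their shared mother (r = 1/4) and half second cousins through their fathers (r = 1/64).
r = 1/4 + 1/64 = 17/64 = 0.265625.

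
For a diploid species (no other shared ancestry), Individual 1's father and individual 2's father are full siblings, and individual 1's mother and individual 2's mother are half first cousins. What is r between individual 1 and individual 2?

Wright's path rule: contributions from independent ancestry routes add.
Individual 1 and individual 2 are related in two ways: first cousins through their fathers (r = 1/8) and half second cousins through their mothers (r = 1/64).
r = 1/8 + 1/64 = 9/64 = 0.140625.

0.140625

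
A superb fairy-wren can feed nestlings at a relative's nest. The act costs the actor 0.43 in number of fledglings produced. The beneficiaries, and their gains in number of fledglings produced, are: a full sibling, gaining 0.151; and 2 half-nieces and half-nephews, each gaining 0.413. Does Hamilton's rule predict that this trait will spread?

Hamilton's rule: the trait is favored when the sum of r·B over every recipient exceeds the actor's cost C.
r to a full sibling = 0.5 (full sibs share both parents — two paths of length 2: r = 2·(1/2)^2 = 1/2).
r to a half-niece or half-nephew = 1/8 (half-aunt/uncle↔niece/nephew: one path of length 3: r = (1/2)^3 = 1/8).
Summing one r·B term per recipient: 1·0.5·0.151 + 2·0.125·0.413 = 0.17875.
0.17875 < 0.43: the indirect benefit is less than the cost.

No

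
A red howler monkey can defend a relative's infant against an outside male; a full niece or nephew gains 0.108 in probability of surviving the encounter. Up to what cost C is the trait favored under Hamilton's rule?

0.027

r to a full niece or nephew = 0.25 (full aunt/uncle↔niece/nephew: two paths of length 3 through the shared grandparent pair: r = 2·(1/2)^3 = 1/4).
Hamilton's rule: n·r·B > C, so the trait is favored while C < n·r·B = 1·0.25·0.108 = 0.027.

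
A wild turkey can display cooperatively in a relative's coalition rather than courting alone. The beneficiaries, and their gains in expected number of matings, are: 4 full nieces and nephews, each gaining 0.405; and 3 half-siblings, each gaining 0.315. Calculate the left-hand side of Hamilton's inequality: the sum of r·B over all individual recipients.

r to a full niece or nephew = 0.25 (full aunt/uncle↔niece/nephew: two paths of length 3 through the shared grandparent pair: r = 2·(1/2)^3 = 1/4).
r to a half-sibling = 1/4 (half-sibs share one parent — one path of length 2: r = (1/2)^2 = 1/4).
Summing one r·B term per recipient: 4·0.25·0.405 + 3·0.25·0.315 = 0.64125.

0.64125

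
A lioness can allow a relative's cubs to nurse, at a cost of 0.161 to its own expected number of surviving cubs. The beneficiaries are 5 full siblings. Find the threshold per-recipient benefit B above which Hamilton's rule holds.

0.0644

r to a full sibling = 1/2 (full sibs share both parents — two paths of length 2: r = 2·(1/2)^2 = 1/2).
Hamilton's rule with n recipients of equal r: n·r·B > C, so B > C/(n·r) = 0.161/(5·0.5) = 0.0644.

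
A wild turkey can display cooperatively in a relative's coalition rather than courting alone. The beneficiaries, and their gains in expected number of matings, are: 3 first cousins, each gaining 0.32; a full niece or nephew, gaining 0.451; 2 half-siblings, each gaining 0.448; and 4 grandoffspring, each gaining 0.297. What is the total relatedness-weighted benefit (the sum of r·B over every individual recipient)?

0.75375

r to a first cousin = 0.125 (first cousins share one grandparent pair — two paths of length 4: r = 2·(1/2)^4 = 1/8).
r to a full niece or nephew = 0.25 (full aunt/uncle↔niece/nephew: two paths of length 3 through the shared grandparent pair: r = 2·(1/2)^3 = 1/4).
r to a half-sibling = 1/4 (half-sibs share one parent — one path of length 2: r = (1/2)^2 = 1/4).
r to a grandoffspring = 1/4 (two parent–offspring links: r = (1/2)^2 = 1/4).
Summing one r·B term per recipient: 3·0.125·0.32 + 1·0.25·0.451 + 2·0.25·0.448 + 4·0.25·0.297 = 0.75375.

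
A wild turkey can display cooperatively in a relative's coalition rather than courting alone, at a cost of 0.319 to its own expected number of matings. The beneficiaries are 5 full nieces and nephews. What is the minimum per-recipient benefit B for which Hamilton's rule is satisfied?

0.2552

r to a full niece or nephew = 1/4 (full aunt/uncle↔niece/nephew: two paths of length 3 through the shared grandparent pair: r = 2·(1/2)^3 = 1/4).
Hamilton's rule with n recipients of equal r: n·r·B > C, so B > C/(n·r) = 0.319/(5·0.25) = 0.2552.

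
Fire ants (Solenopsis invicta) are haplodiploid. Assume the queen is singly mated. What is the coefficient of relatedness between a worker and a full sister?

Haplodiploid full sisters inherit their father's entire haploid genome identically (contributing 1/2) and on average half of their mother's contribution (1/2 · 1/2 = 1/4); r = 1/2 + 1/4 = 3/4.

0.75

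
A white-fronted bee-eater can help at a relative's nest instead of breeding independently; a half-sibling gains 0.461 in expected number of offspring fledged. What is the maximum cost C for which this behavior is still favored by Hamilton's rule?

r to a half-sibling = 1/4 (half-sibs share one parent — one path of length 2: r = (1/2)^2 = 1/4).
Hamilton's rule: n·r·B > C, so the trait is favored while C < n·r·B = 1·0.25·0.461 = 0.11525.

0.11525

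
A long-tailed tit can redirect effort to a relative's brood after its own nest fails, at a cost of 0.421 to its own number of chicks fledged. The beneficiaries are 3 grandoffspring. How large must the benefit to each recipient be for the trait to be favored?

r to a grandoffspring = 1/4 (two parent–offspring links: r = (1/2)^2 = 1/4).
Hamilton's rule with n recipients of equal r: n·r·B > C, so B > C/(n·r) = 0.421/(3·0.25) = 0.5613.

0.5613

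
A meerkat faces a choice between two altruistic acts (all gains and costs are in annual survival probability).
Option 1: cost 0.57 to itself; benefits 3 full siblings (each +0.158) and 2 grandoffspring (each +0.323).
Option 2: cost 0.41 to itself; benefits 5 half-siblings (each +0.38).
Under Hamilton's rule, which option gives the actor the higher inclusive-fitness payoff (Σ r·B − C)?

Option 2

Option 1: r to a full sibling = 0.5.
Option 1: r to a grandoffspring = 0.25.
Option 1: Σ r·B − C = (3·0.5·0.158 + 2·0.25·0.323) − 0.57 = -0.1715.
Option 2: r to a half-sibling = 0.25.
Option 2: Σ r·B − C = (5·0.25·0.38) − 0.41 = 0.065.
Option 2 has the higher net inclusive-fitness payoff.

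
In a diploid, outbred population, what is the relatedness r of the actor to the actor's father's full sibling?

0.25

Each parent–offspring link contributes a factor of 1/2, and independent paths through distinct common ancestors add.
Full aunt/uncle↔niece/nephew: two paths of length 3 through the shared grandparent pair: r = 2·(1/2)^3 = 1/4.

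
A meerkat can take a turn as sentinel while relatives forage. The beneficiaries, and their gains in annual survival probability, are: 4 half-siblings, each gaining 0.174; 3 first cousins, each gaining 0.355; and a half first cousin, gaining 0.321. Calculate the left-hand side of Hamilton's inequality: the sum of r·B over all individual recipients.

r to a half-sibling = 1/4 (half-sibs share one parent — one path of length 2: r = (1/2)^2 = 1/4).
r to a first cousin = 0.125 (first cousins share one grandparent pair — two paths of length 4: r = 2·(1/2)^4 = 1/8).
r to a half first cousin = 0.0625 (half first cousins share one grandparent — one path of length 4: r = (1/2)^4 = 1/16).
Summing one r·B term per recipient: 4·0.25·0.174 + 3·0.125·0.355 + 1·0.0625·0.321 = 0.3271875.

0.3271875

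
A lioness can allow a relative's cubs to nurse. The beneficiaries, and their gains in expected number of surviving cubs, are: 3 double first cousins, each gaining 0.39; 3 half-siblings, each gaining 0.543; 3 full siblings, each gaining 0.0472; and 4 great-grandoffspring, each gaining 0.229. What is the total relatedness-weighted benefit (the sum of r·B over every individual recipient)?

0.88505

r to a double first cousin = 1/4 (double first cousins share both grandparent pairs — four paths of length 4: r = 4·(1/2)^4 = 1/4).
r to a half-sibling = 1/4 (half-sibs share one parent — one path of length 2: r = (1/2)^2 = 1/4).
r to a full sibling = 0.5 (full sibs share both parents — two paths of length 2: r = 2·(1/2)^2 = 1/2).
r to a great-grandoffspring = 1/8 (three parent–offspring links: r = (1/2)^3 = 1/8).
Summing one r·B term per recipient: 3·0.25·0.39 + 3·0.25·0.543 + 3·0.5·0.0472 + 4·0.125·0.229 = 0.88505.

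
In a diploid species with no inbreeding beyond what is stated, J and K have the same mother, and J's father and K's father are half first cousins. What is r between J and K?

0.265625

With two independent routes of shared ancestry, r is the sum of the two contributions.
J and K are related in two ways: half-sibs through their shared mother (r = 1/4) and half second cousins through their fathers (r = 1/64).
r = 1/4 + 1/64 = 0.265625.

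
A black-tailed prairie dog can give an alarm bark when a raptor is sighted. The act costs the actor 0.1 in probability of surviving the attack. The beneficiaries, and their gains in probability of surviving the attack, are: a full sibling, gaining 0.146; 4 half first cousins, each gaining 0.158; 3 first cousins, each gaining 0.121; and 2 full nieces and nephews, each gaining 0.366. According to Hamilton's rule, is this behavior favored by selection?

Hamilton's rule: the trait is favored when the sum of r·B over every recipient exceeds the actor's cost C.
r to a full sibling = 1/2 (full sibs share both parents — two paths of length 2: r = 2·(1/2)^2 = 1/2).
r to a half first cousin = 1/16 (half first cousins share one grandparent — one path of length 4: r = (1/2)^4 = 1/16).
r to a first cousin = 0.125 (first cousins share one grandparent pair — two paths of length 4: r = 2·(1/2)^4 = 1/8).
r to a full niece or nephew = 1/4 (full aunt/uncle↔niece/nephew: two paths of length 3 through the shared grandparent pair: r = 2·(1/2)^3 = 1/4).
Summing one r·B term per recipient: 1·0.5·0.146 + 4·0.0625·0.158 + 3·0.125·0.121 + 2·0.25·0.366 = 0.340875.
0.340875 > 0.1: the indirect benefit exceeds the cost.

Yes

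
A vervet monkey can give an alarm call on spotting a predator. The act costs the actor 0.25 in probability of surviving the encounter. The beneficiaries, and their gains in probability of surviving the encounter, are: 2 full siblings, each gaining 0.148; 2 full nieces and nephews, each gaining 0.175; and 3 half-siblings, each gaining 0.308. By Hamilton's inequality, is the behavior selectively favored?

Hamilton's rule: the trait is favored when the sum of r·B over every recipient exceeds the actor's cost C.
r to a full sibling = 1/2 (full sibs share both parents — two paths of length 2: r = 2·(1/2)^2 = 1/2).
r to a full niece or nephew = 1/4 (full aunt/uncle↔niece/nephew: two paths of length 3 through the shared grandparent pair: r = 2·(1/2)^3 = 1/4).
r to a half-sibling = 0.25 (half-sibs share one parent — one path of length 2: r = (1/2)^2 = 1/4).
Summing one r·B term per recipient: 2·0.5·0.148 + 2·0.25·0.175 + 3·0.25·0.308 = 0.4665.
0.4665 > 0.25: the indirect benefit exceeds the cost.

Yes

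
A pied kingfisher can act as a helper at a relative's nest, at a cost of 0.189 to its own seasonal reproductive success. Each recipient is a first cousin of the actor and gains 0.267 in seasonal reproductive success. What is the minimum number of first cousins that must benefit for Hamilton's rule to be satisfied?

6

r to a first cousin = 0.125 (first cousins share one grandparent pair — two paths of length 4: r = 2·(1/2)^4 = 1/8).
Hamilton's rule: n·r·B > C  ⇒  n > C/(r·B) = 0.189/(0.125·0.267) = 5.663.
The smallest integer exceeding 5.663 is 6.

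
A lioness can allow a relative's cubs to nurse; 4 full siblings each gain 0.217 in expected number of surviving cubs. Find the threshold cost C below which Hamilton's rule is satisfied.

0.434

r to a full sibling = 1/2 (full sibs share both parents — two paths of length 2: r = 2·(1/2)^2 = 1/2).
Hamilton's rule: n·r·B > C, so the trait is favored while C < n·r·B = 4·0.5·0.217 = 0.434.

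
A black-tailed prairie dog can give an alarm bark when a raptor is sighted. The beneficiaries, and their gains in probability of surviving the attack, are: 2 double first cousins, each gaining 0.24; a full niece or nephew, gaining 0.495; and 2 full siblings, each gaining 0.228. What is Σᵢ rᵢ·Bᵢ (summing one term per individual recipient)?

0.47175

r to a double first cousin = 1/4 (double first cousins share both grandparent pairs — four paths of length 4: r = 4·(1/2)^4 = 1/4).
r to a full niece or nephew = 1/4 (full aunt/uncle↔niece/nephew: two paths of length 3 through the shared grandparent pair: r = 2·(1/2)^3 = 1/4).
r to a full sibling = 1/2 (full sibs share both parents — two paths of length 2: r = 2·(1/2)^2 = 1/2).
Summing one r·B term per recipient: 2·0.25·0.24 + 1·0.25·0.495 + 2·0.5·0.228 = 0.47175.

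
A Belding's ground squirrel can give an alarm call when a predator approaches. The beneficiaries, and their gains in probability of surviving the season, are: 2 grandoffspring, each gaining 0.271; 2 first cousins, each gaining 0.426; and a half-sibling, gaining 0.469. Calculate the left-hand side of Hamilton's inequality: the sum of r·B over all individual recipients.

0.35925

r to a grandoffspring = 0.25 (two parent–offspring links: r = (1/2)^2 = 1/4).
r to a first cousin = 0.125 (first cousins share one grandparent pair — two paths of length 4: r = 2·(1/2)^4 = 1/8).
r to a half-sibling = 0.25 (half-sibs share one parent — one path of length 2: r = (1/2)^2 = 1/4).
Summing one r·B term per recipient: 2·0.25·0.271 + 2·0.125·0.426 + 1·0.25·0.469 = 0.35925.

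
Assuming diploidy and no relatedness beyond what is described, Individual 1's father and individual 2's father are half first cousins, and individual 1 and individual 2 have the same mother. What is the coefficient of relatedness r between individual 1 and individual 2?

With two independent routes of shared ancestry, r is the sum of the two contributions.
Individual 1 and individual 2 are related in two ways: half second cousins through their fathers (r = 1/64) and half-sibs through their shared mother (r = 1/4).
r = 1/64 + 1/4 = 17/64 = 0.265625.

0.265625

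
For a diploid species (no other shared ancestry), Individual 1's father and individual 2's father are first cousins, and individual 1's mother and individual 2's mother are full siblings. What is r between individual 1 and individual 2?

Independent pedigree routes through distinct common ancestors add.
Individual 1 and individual 2 are related in two ways: second cousins through their fathers (r = 1/32) and first cousins through their mothers (r = 1/8).
r = 1/32 + 1/8 = 5/32 = 0.15625.

0.15625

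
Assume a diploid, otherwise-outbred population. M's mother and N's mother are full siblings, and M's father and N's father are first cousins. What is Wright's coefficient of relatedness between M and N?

With two independent routes of shared ancestry, r is the sum of the two contributions.
M and N are related in two ways: first cousins through their mothers (r = 1/8) and second cousins through their fathers (r = 1/32).
r = 1/8 + 1/32 = 0.15625.

0.15625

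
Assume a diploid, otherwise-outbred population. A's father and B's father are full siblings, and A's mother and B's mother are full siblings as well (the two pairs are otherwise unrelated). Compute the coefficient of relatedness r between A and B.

0.25

Relatedness sums over independent paths through distinct common ancestors.
A and B are related in two ways: first cousins through their fathers (r = 1/8) and first cousins through their mothers (r = 1/8) — i.e. double first cousins.
r = 1/8 + 1/8 = 1/4 = 0.25.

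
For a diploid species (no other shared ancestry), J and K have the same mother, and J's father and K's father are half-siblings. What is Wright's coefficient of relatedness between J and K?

Relatedness sums over independent paths through distinct common ancestors.
J and K are related in two ways: half-sibs through their shared mother (r = 1/4) and half first cousins through their fathers (r = 1/16).
r = 1/4 + 1/16 = 5/16 = 0.3125.

0.3125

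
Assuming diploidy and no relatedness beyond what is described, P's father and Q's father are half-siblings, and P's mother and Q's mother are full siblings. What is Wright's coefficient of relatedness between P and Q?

0.1875

Relatedness sums over independent paths through distinct common ancestors.
P and Q are related in two ways: half first cousins through their fathers (r = 1/16) and first cousins through their mothers (r = 1/8).
r = 1/16 + 1/8 = 3/16 = 0.1875.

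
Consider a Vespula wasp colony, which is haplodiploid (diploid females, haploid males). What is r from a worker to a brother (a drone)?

Her haploid brother carries none of their father's genes and a random half of their mother's genome; that half matches the maternal half of her own genome with probability 1/2: r = 1/2 · 1/2 = 1/4.

0.25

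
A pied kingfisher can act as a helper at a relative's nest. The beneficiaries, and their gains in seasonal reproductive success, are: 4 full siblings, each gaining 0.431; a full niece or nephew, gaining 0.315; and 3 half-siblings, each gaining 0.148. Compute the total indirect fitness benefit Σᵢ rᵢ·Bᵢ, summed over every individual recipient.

1.05175

r to a full sibling = 1/2 (full sibs share both parents — two paths of length 2: r = 2·(1/2)^2 = 1/2).
r to a full niece or nephew = 0.25 (full aunt/uncle↔niece/nephew: two paths of length 3 through the shared grandparent pair: r = 2·(1/2)^3 = 1/4).
r to a half-sibling = 0.25 (half-sibs share one parent — one path of length 2: r = (1/2)^2 = 1/4).
Summing one r·B term per recipient: 4·0.5·0.431 + 1·0.25·0.315 + 3·0.25·0.148 = 1.05175.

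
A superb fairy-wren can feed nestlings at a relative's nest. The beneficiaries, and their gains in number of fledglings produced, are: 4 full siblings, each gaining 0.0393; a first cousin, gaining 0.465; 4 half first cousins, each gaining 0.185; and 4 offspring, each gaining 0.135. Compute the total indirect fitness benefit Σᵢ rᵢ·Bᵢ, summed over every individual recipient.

r to a full sibling = 0.5 (full sibs share both parents — two paths of length 2: r = 2·(1/2)^2 = 1/2).
r to a first cousin = 0.125 (first cousins share one grandparent pair — two paths of length 4: r = 2·(1/2)^4 = 1/8).
r to a half first cousin = 1/16 (half first cousins share one grandparent — one path of length 4: r = (1/2)^4 = 1/16).
r to an offspring = 1/2 (one parent–offspring link: r = (1/2)^1 = 1/2).
Summing one r·B term per recipient: 4·0.5·0.0393 + 1·0.125·0.465 + 4·0.0625·0.185 + 4·0.5·0.135 = 0.452975.

0.452975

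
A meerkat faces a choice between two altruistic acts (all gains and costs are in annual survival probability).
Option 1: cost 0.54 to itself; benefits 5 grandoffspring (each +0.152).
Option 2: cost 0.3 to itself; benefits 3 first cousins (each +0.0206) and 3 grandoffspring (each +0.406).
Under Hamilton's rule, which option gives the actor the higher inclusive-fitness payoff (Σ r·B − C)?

Option 2

Option 1: r to a grandoffspring = 0.25.
Option 1: Σ r·B − C = (5·0.25·0.152) − 0.54 = -0.35.
Option 2: r to a first cousin = 0.125.
Option 2: r to a grandoffspring = 0.25.
Option 2: Σ r·B − C = (3·0.125·0.0206 + 3·0.25·0.406) − 0.3 = 0.012225.
Option 2 has the higher net inclusive-fitness payoff.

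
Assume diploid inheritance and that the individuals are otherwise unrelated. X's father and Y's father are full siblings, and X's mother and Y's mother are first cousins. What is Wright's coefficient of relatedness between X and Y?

0.15625

Wright's path rule: contributions from independent ancestry routes add.
X and Y are related in two ways: first cousins through their fathers (r = 1/8) and second cousins through their mothers (r = 1/32).
r = 1/8 + 1/32 = 5/32 = 0.15625.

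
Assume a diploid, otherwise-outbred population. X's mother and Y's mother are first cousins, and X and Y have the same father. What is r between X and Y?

With two independent routes of shared ancestry, r is the sum of the two contributions.
X and Y are related in two ways: second cousins through their mothers (r = 1/32) and half-sibs through their shared father (r = 1/4).
r = 1/32 + 1/4 = 0.28125.

0.28125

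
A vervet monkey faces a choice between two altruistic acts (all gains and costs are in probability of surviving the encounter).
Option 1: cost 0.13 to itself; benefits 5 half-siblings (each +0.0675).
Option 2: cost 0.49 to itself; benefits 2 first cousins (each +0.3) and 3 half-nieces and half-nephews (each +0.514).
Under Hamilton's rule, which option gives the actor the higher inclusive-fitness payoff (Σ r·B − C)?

Option 1

Option 1: r to a half-sibling = 0.25.
Option 1: Σ r·B − C = (5·0.25·0.0675) − 0.13 = -0.045625.
Option 2: r to a first cousin = 0.125.
Option 2: r to a half-niece or half-nephew = 0.125.
Option 2: Σ r·B − C = (2·0.125·0.3 + 3·0.125·0.514) − 0.49 = -0.22225.
Option 1 has the higher net inclusive-fitness payoff.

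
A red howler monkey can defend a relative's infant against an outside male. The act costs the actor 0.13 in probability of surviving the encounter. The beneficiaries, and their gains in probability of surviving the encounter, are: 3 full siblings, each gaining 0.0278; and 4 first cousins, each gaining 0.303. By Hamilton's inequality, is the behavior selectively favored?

Yes

Hamilton's rule: the trait is favored when the sum of r·B over every recipient exceeds the actor's cost C.
r to a full sibling = 0.5 (full sibs share both parents — two paths of length 2: r = 2·(1/2)^2 = 1/2).
r to a first cousin = 1/8 (first cousins share one grandparent pair — two paths of length 4: r = 2·(1/2)^4 = 1/8).
Summing one r·B term per recipient: 3·0.5·0.0278 + 4·0.125·0.303 = 0.1932.
0.1932 > 0.13: the indirect benefit exceeds the cost.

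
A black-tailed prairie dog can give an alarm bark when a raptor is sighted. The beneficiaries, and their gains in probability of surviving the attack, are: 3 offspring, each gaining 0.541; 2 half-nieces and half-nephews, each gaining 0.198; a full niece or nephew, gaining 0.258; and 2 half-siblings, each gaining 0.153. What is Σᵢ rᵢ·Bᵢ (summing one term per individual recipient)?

r to an offspring = 0.5 (one parent–offspring link: r = (1/2)^1 = 1/2).
r to a half-niece or half-nephew = 0.125 (half-aunt/uncle↔niece/nephew: one path of length 3: r = (1/2)^3 = 1/8).
r to a full niece or nephew = 1/4 (full aunt/uncle↔niece/nephew: two paths of length 3 through the shared grandparent pair: r = 2·(1/2)^3 = 1/4).
r to a half-sibling = 1/4 (half-sibs share one parent — one path of length 2: r = (1/2)^2 = 1/4).
Summing one r·B term per recipient: 3·0.5·0.541 + 2·0.125·0.198 + 1·0.25·0.258 + 2·0.25·0.153 = 1.002.

1.002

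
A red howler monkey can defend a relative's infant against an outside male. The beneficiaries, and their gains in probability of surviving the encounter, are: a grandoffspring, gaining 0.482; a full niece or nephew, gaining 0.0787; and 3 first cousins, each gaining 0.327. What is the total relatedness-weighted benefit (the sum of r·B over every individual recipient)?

0.2628

r to a grandoffspring = 0.25 (two parent–offspring links: r = (1/2)^2 = 1/4).
r to a full niece or nephew = 1/4 (full aunt/uncle↔niece/nephew: two paths of length 3 through the shared grandparent pair: r = 2·(1/2)^3 = 1/4).
r to a first cousin = 0.125 (first cousins share one grandparent pair — two paths of length 4: r = 2·(1/2)^4 = 1/8).
Summing one r·B term per recipient: 1·0.25·0.482 + 1·0.25·0.0787 + 3·0.125·0.327 = 0.2628.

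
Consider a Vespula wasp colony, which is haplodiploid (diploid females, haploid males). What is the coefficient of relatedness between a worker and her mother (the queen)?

0.5

One meiotic link between diploid queen and diploid daughter: r = 1/2.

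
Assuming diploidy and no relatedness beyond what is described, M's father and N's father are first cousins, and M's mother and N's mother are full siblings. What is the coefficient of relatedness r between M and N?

0.15625

Relatedness sums over independent paths through distinct common ancestors.
M and N are related in two ways: second cousins through their fathers (r = 1/32) and first cousins through their mothers (r = 1/8).
r = 1/32 + 1/8 = 5/32 = 0.15625.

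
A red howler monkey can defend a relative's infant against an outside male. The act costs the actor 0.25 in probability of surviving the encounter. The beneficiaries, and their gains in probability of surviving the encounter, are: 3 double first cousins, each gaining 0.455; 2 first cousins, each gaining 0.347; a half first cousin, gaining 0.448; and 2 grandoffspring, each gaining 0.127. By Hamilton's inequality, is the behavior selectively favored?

Yes

Hamilton's rule: the trait is favored when the sum of r·B over every recipient exceeds the actor's cost C.
r to a double first cousin = 0.25 (double first cousins share both grandparent pairs — four paths of length 4: r = 4·(1/2)^4 = 1/4).
r to a first cousin = 1/8 (first cousins share one grandparent pair — two paths of length 4: r = 2·(1/2)^4 = 1/8).
r to a half first cousin = 1/16 (half first cousins share one grandparent — one path of length 4: r = (1/2)^4 = 1/16).
r to a grandoffspring = 1/4 (two parent–offspring links: r = (1/2)^2 = 1/4).
Summing one r·B term per recipient: 3·0.25·0.455 + 2·0.125·0.347 + 1·0.0625·0.448 + 2·0.25·0.127 = 0.5195.
0.5195 > 0.25: the indirect benefit exceeds the cost.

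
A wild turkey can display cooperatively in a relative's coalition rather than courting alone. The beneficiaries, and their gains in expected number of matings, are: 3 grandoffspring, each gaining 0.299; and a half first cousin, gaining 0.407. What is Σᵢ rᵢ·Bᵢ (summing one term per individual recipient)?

r to a grandoffspring = 0.25 (two parent–offspring links: r = (1/2)^2 = 1/4).
r to a half first cousin = 0.0625 (half first cousins share one grandparent — one path of length 4: r = (1/2)^4 = 1/16).
Summing one r·B term per recipient: 3·0.25·0.299 + 1·0.0625·0.407 = 0.2496875.

0.2496875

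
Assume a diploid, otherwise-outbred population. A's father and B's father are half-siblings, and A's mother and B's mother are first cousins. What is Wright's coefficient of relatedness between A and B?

Independent pedigree routes through distinct common ancestors add.
A and B are related in two ways: half first cousins through their fathers (r = 1/16) and second cousins through their mothers (r = 1/32).
r = 1/16 + 1/32 = 0.09375.

0.09375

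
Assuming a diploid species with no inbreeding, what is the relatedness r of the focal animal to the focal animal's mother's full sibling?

Each parent–offspring link contributes a factor of 1/2, and independent paths through distinct common ancestors add.
Full aunt/uncle↔niece/nephew: two paths of length 3 through the shared grandparent pair: r = 2·(1/2)^3 = 1/4.

0.25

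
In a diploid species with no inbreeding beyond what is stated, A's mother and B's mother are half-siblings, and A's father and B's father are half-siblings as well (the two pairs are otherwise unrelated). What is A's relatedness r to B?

0.125

Independent pedigree routes through distinct common ancestors add.
A and B are related in two ways: half first cousins through their mothers (r = 1/16) and half first cousins through their fathers (r = 1/16).
r = 1/16 + 1/16 = 0.125.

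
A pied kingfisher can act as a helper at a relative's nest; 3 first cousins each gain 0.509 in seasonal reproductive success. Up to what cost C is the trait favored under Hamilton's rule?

r to a first cousin = 1/8 (first cousins share one grandparent pair — two paths of length 4: r = 2·(1/2)^4 = 1/8).
Hamilton's rule: n·r·B > C, so the trait is favored while C < n·r·B = 3·0.125·0.509 = 0.190875.

0.190875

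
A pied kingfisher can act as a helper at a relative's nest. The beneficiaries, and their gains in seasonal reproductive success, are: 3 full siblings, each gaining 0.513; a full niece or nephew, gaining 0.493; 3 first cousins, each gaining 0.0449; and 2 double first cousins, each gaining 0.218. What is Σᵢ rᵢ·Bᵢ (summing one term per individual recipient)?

r to a full sibling = 1/2 (full sibs share both parents — two paths of length 2: r = 2·(1/2)^2 = 1/2).
r to a full niece or nephew = 0.25 (full aunt/uncle↔niece/nephew: two paths of length 3 through the shared grandparent pair: r = 2·(1/2)^3 = 1/4).
r to a first cousin = 0.125 (first cousins share one grandparent pair — two paths of length 4: r = 2·(1/2)^4 = 1/8).
r to a double first cousin = 0.25 (double first cousins share both grandparent pairs — four paths of length 4: r = 4·(1/2)^4 = 1/4).
Summing one r·B term per recipient: 3·0.5·0.513 + 1·0.25·0.493 + 3·0.125·0.0449 + 2·0.25·0.218 = 1.0185875.

1.0185875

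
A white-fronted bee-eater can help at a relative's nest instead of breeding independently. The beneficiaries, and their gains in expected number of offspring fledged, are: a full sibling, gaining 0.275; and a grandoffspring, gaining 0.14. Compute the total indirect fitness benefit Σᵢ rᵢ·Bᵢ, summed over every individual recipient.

r to a full sibling = 1/2 (full sibs share both parents — two paths of length 2: r = 2·(1/2)^2 = 1/2).
r to a grandoffspring = 1/4 (two parent–offspring links: r = (1/2)^2 = 1/4).
Summing one r·B term per recipient: 1·0.5·0.275 + 1·0.25·0.14 = 0.1725.

0.1725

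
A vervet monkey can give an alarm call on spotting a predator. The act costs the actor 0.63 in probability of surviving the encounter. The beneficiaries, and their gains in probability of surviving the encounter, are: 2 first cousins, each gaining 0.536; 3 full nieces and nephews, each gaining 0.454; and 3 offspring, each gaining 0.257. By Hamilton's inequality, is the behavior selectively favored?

Hamilton's rule: the trait is favored when the sum of r·B over every recipient exceeds the actor's cost C.
r to a first cousin = 1/8 (first cousins share one grandparent pair — two paths of length 4: r = 2·(1/2)^4 = 1/8).
r to a full niece or nephew = 0.25 (full aunt/uncle↔niece/nephew: two paths of length 3 through the shared grandparent pair: r = 2·(1/2)^3 = 1/4).
r to an offspring = 1/2 (one parent–offspring link: r = (1/2)^1 = 1/2).
Summing one r·B term per recipient: 2·0.125·0.536 + 3·0.25·0.454 + 3·0.5·0.257 = 0.86.
0.86 > 0.63: the indirect benefit exceeds the cost.

Yes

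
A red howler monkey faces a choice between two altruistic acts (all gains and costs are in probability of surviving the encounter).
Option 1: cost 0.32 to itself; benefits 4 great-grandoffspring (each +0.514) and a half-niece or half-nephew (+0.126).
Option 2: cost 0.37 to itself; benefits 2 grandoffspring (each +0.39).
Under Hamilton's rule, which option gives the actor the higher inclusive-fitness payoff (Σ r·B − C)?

Option 1

Option 1: r to a great-grandoffspring = 0.125.
Option 1: r to a half-niece or half-nephew = 0.125.
Option 1: Σ r·B − C = (4·0.125·0.514 + 1·0.125·0.126) − 0.32 = -0.04725.
Option 2: r to a grandoffspring = 0.25.
Option 2: Σ r·B − C = (2·0.25·0.39) − 0.37 = -0.175.
Option 1 has the higher net inclusive-fitness payoff.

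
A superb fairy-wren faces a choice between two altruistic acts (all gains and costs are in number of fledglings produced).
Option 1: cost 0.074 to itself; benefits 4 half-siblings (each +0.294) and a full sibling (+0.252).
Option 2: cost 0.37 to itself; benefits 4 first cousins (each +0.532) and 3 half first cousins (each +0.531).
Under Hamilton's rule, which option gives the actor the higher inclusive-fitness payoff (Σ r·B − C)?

Option 1: r to a half-sibling = 0.25.
Option 1: r to a full sibling = 0.5.
Option 1: Σ r·B − C = (4·0.25·0.294 + 1·0.5·0.252) − 0.074 = 0.346.
Option 2: r to a first cousin = 0.125.
Option 2: r to a half first cousin = 0.0625.
Option 2: Σ r·B − C = (4·0.125·0.532 + 3·0.0625·0.531) − 0.37 = -0.0044375.
Option 1 has the higher net inclusive-fitness payoff.

Option 1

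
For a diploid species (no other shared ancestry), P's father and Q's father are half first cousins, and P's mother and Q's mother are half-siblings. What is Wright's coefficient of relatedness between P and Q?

0.078125

Wright's path rule: contributions from independent ancestry routes add.
P and Q are related in two ways: half second cousins through their fathers (r = 1/64) and half first cousins through their mothers (r = 1/16).
r = 1/64 + 1/16 = 5/64 = 0.078125.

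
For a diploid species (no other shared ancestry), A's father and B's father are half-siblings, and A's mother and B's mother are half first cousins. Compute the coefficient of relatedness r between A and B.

Independent pedigree routes through distinct common ancestors add.
A and B are related in two ways: half first cousins through their fathers (r = 1/16) and half second cousins through their mothers (r = 1/64).
r = 1/16 + 1/64 = 0.078125.

0.078125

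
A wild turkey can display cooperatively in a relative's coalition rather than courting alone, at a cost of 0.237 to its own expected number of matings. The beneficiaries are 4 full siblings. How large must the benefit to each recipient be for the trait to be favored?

0.1185

r to a full sibling = 1/2 (full sibs share both parents — two paths of length 2: r = 2·(1/2)^2 = 1/2).
Hamilton's rule with n recipients of equal r: n·r·B > C, so B > C/(n·r) = 0.237/(4·0.5) = 0.1185.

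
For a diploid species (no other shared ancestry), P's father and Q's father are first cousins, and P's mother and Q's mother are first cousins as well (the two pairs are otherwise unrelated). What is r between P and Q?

0.0625

With two independent routes of shared ancestry, r is the sum of the two contributions.
P and Q are related in two ways: second cousins through their fathers (r = 1/32) and second cousins through their mothers (r = 1/32).
r = 1/32 + 1/32 = 1/16 = 0.0625.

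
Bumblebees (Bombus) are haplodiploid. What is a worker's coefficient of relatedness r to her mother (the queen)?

0.5

One meiotic link between diploid queen and diploid daughter: r = 1/2.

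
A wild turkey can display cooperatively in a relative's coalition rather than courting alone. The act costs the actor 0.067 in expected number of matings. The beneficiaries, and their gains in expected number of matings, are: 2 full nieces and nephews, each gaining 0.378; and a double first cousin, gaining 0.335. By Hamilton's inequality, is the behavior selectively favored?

Yes

Hamilton's rule: the trait is favored when the sum of r·B over every recipient exceeds the actor's cost C.
r to a full niece or nephew = 0.25 (full aunt/uncle↔niece/nephew: two paths of length 3 through the shared grandparent pair: r = 2·(1/2)^3 = 1/4).
r to a double first cousin = 1/4 (double first cousins share both grandparent pairs — four paths of length 4: r = 4·(1/2)^4 = 1/4).
Summing one r·B term per recipient: 2·0.25·0.378 + 1·0.25·0.335 = 0.27275.
0.27275 > 0.067: the indirect benefit exceeds the cost.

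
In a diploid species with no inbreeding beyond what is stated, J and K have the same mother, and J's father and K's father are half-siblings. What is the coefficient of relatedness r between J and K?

0.3125

With two independent routes of shared ancestry, r is the sum of the two contributions.
J and K are related in two ways: half-sibs through their shared mother (r = 1/4) and half first cousins through their fathers (r = 1/16).
r = 1/4 + 1/16 = 5/16 = 0.3125.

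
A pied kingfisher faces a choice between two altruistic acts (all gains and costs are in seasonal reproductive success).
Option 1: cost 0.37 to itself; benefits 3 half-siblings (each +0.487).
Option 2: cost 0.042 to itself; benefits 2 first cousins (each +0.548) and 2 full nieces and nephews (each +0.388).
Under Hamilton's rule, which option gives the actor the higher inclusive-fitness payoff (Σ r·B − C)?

Option 2

Option 1: r to a half-sibling = 0.25.
Option 1: Σ r·B − C = (3·0.25·0.487) − 0.37 = -0.00475.
Option 2: r to a first cousin = 0.125.
Option 2: r to a full niece or nephew = 0.25.
Option 2: Σ r·B − C = (2·0.125·0.548 + 2·0.25·0.388) − 0.042 = 0.289.
Option 2 has the higher net inclusive-fitness payoff.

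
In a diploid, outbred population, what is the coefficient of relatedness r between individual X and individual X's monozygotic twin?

Each parent–offspring link contributes a factor of 1/2, and independent paths through distinct common ancestors add.
Monozygotic twins share every allele identical by descent: r = 1.

1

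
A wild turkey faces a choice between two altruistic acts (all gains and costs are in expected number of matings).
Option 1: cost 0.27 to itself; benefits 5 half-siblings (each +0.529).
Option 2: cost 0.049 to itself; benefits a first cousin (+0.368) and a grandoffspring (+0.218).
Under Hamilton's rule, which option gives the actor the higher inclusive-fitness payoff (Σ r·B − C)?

Option 1: r to a half-sibling = 0.25.
Option 1: Σ r·B − C = (5·0.25·0.529) − 0.27 = 0.39125.
Option 2: r to a first cousin = 0.125.
Option 2: r to a grandoffspring = 0.25.
Option 2: Σ r·B − C = (1·0.125·0.368 + 1·0.25·0.218) − 0.049 = 0.0515.
Option 1 has the higher net inclusive-fitness payoff.

Option 1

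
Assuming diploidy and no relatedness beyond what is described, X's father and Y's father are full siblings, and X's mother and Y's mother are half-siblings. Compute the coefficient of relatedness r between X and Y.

0.1875

Wright's path rule: contributions from independent ancestry routes add.
X and Y are related in two ways: first cousins through their fathers (r = 1/8) and half first cousins through their mothers (r = 1/16).
r = 1/8 + 1/16 = 0.1875.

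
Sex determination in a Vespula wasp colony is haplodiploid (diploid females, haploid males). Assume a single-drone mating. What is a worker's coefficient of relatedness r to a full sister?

Haplodiploid full sisters inherit their father's entire haploid genome identically (contributing 1/2) and on average half of their mother's contribution (1/2 · 1/2 = 1/4); r = 1/2 + 1/4 = 3/4.

0.75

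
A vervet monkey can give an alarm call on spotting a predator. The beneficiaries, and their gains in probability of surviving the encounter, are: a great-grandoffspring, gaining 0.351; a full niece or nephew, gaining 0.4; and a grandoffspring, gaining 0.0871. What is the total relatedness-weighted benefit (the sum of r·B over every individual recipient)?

0.16565

r to a great-grandoffspring = 1/8 (three parent–offspring links: r = (1/2)^3 = 1/8).
r to a full niece or nephew = 0.25 (full aunt/uncle↔niece/nephew: two paths of length 3 through the shared grandparent pair: r = 2·(1/2)^3 = 1/4).
r to a grandoffspring = 1/4 (two parent–offspring links: r = (1/2)^2 = 1/4).
Summing one r·B term per recipient: 1·0.125·0.351 + 1·0.25·0.4 + 1·0.25·0.0871 = 0.16565.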